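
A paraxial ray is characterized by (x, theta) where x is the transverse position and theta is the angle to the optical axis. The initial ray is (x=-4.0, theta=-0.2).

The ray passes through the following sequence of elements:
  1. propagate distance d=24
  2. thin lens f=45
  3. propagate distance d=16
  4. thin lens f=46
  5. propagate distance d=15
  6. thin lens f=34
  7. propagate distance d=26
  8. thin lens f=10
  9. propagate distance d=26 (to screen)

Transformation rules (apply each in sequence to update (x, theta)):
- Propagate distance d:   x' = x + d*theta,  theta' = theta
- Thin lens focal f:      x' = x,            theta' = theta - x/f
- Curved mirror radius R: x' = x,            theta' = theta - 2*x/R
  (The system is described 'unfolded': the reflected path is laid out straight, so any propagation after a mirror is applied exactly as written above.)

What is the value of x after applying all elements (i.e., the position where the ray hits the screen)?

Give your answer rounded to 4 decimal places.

Answer: 3.9593

Derivation:
Initial: x=-4.0000 theta=-0.2000
After 1 (propagate distance d=24): x=-8.8000 theta=-0.2000
After 2 (thin lens f=45): x=-8.8000 theta=-1/225 (≈-0.0044)
After 3 (propagate distance d=16): x=-1996/225 (≈-8.8711) theta=-1/225 (≈-0.0044)
After 4 (thin lens f=46): x=-1996/225 (≈-8.8711) theta=13/69 (≈0.1884)
After 5 (propagate distance d=15): x=-31283/5175 (≈-6.0450) theta=13/69 (≈0.1884)
After 6 (thin lens f=34): x=-31283/5175 (≈-6.0450) theta=64433/175950 (≈0.3662)
After 7 (propagate distance d=26): x=305818/87975 (≈3.4762) theta=64433/175950 (≈0.3662)
After 8 (thin lens f=10): x=305818/87975 (≈3.4762) theta=5449/293250 (≈0.0186)
After 9 (propagate distance d=26 (to screen)): x=1741601/439875 (≈3.9593) theta=5449/293250 (≈0.0186)
Rounded to 4 decimal places: x = 3.9593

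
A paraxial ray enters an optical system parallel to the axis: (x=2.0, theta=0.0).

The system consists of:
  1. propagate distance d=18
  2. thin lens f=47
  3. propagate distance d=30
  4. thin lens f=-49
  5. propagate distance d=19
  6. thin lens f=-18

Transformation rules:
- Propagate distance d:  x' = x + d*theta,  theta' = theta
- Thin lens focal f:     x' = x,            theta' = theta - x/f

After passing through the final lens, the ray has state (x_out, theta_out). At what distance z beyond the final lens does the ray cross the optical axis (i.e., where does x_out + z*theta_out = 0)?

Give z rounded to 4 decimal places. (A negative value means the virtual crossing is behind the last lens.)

Answer: 11.5385

Derivation:
Initial: x=2.0000 theta=0.0000
After 1 (propagate distance d=18): x=2.0000 theta=0.0000
After 2 (thin lens f=47): x=2.0000 theta=-2/47 (≈-0.0426)
After 3 (propagate distance d=30): x=34/47 (≈0.7234) theta=-2/47 (≈-0.0426)
After 4 (thin lens f=-49): x=34/47 (≈0.7234) theta=-64/2303 (≈-0.0278)
After 5 (propagate distance d=19): x=450/2303 (≈0.1954) theta=-64/2303 (≈-0.0278)
After 6 (thin lens f=-18): x=450/2303 (≈0.1954) theta=-39/2303 (≈-0.0169)
z_focus = -x_out/theta_out = -(450/2303)/(-39/2303) = 150/13 ≈ 11.5385
Rounded to 4 decimal places: z = 11.5385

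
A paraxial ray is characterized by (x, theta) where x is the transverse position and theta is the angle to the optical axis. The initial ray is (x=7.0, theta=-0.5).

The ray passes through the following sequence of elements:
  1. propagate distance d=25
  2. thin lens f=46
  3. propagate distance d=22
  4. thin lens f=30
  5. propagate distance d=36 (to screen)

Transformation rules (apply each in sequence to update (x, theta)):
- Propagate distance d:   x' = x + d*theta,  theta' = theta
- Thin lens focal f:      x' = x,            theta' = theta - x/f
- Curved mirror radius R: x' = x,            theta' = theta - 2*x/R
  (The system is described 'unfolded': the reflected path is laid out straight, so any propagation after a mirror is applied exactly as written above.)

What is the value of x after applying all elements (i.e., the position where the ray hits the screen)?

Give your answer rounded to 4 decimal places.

Initial: x=7.0000 theta=-0.5000
After 1 (propagate distance d=25): x=-5.5000 theta=-0.5000
After 2 (thin lens f=46): x=-5.5000 theta=-35/92 (≈-0.3804)
After 3 (propagate distance d=22): x=-319/23 (≈-13.8696) theta=-35/92 (≈-0.3804)
After 4 (thin lens f=30): x=-319/23 (≈-13.8696) theta=113/1380 (≈0.0819)
After 5 (propagate distance d=36 (to screen)): x=-1256/115 (≈-10.9217) theta=113/1380 (≈0.0819)
Rounded to 4 decimal places: x = -10.9217

Answer: -10.9217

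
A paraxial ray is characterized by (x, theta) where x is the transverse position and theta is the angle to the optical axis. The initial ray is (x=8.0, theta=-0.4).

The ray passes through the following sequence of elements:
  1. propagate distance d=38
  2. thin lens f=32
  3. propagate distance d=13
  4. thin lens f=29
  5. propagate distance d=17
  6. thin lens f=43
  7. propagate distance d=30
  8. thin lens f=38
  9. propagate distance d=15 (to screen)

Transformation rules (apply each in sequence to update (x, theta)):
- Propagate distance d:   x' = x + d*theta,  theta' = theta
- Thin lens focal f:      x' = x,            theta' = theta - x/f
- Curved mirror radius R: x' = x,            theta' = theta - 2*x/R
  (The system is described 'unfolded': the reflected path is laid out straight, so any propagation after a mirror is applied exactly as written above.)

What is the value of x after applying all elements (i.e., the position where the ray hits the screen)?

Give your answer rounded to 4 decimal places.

Answer: 6.1745

Derivation:
Initial: x=8.0000 theta=-0.4000
After 1 (propagate distance d=38): x=-7.2000 theta=-0.4000
After 2 (thin lens f=32): x=-7.2000 theta=-0.1750
After 3 (propagate distance d=13): x=-9.4750 theta=-0.1750
After 4 (thin lens f=29): x=-9.4750 theta=22/145 (≈0.1517)
After 5 (propagate distance d=17): x=-7999/1160 (≈-6.8957) theta=22/145 (≈0.1517)
After 6 (thin lens f=43): x=-7999/1160 (≈-6.8957) theta=15567/49880 (≈0.3121)
After 7 (propagate distance d=30): x=123053/49880 (≈2.4670) theta=15567/49880 (≈0.3121)
After 8 (thin lens f=38): x=123053/49880 (≈2.4670) theta=468493/1895440 (≈0.2472)
After 9 (propagate distance d=15 (to screen)): x=11703409/1895440 (≈6.1745) theta=468493/1895440 (≈0.2472)
Rounded to 4 decimal places: x = 6.1745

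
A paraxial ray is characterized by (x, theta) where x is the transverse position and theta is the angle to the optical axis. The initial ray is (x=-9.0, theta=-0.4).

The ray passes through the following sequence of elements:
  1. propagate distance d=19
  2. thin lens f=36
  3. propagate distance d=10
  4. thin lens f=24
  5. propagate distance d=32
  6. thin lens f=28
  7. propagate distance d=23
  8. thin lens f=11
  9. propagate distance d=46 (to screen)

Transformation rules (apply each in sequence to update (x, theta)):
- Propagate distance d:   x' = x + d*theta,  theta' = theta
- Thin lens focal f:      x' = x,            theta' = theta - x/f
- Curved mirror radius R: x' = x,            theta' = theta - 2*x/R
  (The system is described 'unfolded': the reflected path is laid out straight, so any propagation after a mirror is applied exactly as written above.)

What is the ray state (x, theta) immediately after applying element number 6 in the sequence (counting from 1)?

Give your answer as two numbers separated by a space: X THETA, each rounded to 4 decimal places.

Initial: x=-9.0000 theta=-0.4000
After 1 (propagate distance d=19): x=-16.6000 theta=-0.4000
After 2 (thin lens f=36): x=-16.6000 theta=11/180 (≈0.0611)
After 3 (propagate distance d=10): x=-1439/90 (≈-15.9889) theta=11/180 (≈0.0611)
After 4 (thin lens f=24): x=-1439/90 (≈-15.9889) theta=1571/2160 (≈0.7273)
After 5 (propagate distance d=32): x=1967/270 (≈7.2852) theta=1571/2160 (≈0.7273)
After 6 (thin lens f=28): x=1967/270 (≈7.2852) theta=1009/2160 (≈0.4671)
Rounded to 4 decimal places: x = 7.2852, theta = 0.4671

Answer: 7.2852 0.4671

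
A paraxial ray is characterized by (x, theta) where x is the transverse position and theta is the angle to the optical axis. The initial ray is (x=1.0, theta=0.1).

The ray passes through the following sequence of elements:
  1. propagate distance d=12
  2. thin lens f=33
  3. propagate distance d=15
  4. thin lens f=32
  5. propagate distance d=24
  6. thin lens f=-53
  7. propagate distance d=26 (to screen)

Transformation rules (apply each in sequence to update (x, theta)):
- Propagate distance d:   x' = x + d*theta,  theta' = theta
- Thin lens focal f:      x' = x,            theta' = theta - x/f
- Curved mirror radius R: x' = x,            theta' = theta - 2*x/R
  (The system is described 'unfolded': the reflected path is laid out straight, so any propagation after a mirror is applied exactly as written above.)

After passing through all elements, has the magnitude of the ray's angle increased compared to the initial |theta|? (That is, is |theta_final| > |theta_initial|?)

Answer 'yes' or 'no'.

Answer: no

Derivation:
Initial: x=1.0000 theta=0.1000
After 1 (propagate distance d=12): x=2.2000 theta=0.1000
After 2 (thin lens f=33): x=2.2000 theta=1/30 (≈0.0333)
After 3 (propagate distance d=15): x=2.7000 theta=1/30 (≈0.0333)
After 4 (thin lens f=32): x=2.7000 theta=-49/960 (≈-0.0510)
After 5 (propagate distance d=24): x=1.4750 theta=-49/960 (≈-0.0510)
After 6 (thin lens f=-53): x=1.4750 theta=-1181/50880 (≈-0.0232)
After 7 (propagate distance d=26 (to screen)): x=22171/25440 (≈0.8715) theta=-1181/50880 (≈-0.0232)
|theta_initial|=0.1000 |theta_final|=1181/50880 (≈0.0232) -> not increased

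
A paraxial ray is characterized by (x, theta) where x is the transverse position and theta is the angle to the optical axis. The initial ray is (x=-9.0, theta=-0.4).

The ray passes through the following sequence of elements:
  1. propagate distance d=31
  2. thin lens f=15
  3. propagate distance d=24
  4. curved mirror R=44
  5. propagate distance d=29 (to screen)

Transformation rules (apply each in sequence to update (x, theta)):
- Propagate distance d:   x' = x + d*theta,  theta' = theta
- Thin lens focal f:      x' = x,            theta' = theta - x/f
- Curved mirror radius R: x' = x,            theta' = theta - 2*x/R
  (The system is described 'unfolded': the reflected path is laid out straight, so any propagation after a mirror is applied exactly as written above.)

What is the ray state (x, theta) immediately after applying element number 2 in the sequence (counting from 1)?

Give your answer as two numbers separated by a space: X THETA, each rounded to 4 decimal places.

Answer: -21.4000 1.0267

Derivation:
Initial: x=-9.0000 theta=-0.4000
After 1 (propagate distance d=31): x=-21.4000 theta=-0.4000
After 2 (thin lens f=15): x=-21.4000 theta=77/75 (≈1.0267)
Rounded to 4 decimal places: x = -21.4000, theta = 1.0267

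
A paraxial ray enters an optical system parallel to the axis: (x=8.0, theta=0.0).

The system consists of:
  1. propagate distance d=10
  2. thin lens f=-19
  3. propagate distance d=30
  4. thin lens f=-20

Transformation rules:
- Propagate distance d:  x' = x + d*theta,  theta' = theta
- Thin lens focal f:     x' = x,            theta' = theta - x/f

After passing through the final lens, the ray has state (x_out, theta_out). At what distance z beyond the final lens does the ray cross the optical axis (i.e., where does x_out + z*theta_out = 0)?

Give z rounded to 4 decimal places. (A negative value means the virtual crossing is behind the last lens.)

Initial: x=8.0000 theta=0.0000
After 1 (propagate distance d=10): x=8.0000 theta=0.0000
After 2 (thin lens f=-19): x=8.0000 theta=8/19 (≈0.4211)
After 3 (propagate distance d=30): x=392/19 (≈20.6316) theta=8/19 (≈0.4211)
After 4 (thin lens f=-20): x=392/19 (≈20.6316) theta=138/95 (≈1.4526)
z_focus = -x_out/theta_out = -(392/19)/(138/95) = -980/69 ≈ -14.2029
Rounded to 4 decimal places: z = -14.2029

Answer: -14.2029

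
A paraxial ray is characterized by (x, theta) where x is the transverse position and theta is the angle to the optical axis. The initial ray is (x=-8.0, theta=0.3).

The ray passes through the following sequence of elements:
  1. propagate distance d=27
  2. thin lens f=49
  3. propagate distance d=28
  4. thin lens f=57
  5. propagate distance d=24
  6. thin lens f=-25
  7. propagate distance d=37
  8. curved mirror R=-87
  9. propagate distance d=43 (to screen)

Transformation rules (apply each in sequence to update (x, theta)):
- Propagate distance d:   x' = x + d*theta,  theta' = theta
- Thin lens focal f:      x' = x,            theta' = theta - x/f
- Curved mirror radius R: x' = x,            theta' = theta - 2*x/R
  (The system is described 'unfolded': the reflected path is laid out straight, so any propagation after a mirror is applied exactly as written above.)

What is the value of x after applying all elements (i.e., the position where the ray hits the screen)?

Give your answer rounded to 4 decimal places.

Answer: 97.5447

Derivation:
Initial: x=-8.0000 theta=0.3000
After 1 (propagate distance d=27): x=0.1000 theta=0.3000
After 2 (thin lens f=49): x=0.1000 theta=73/245 (≈0.2980)
After 3 (propagate distance d=28): x=591/70 (≈8.4429) theta=73/245 (≈0.2980)
After 4 (thin lens f=57): x=591/70 (≈8.4429) theta=279/1862 (≈0.1498)
After 5 (propagate distance d=24): x=112083/9310 (≈12.0390) theta=279/1862 (≈0.1498)
After 6 (thin lens f=-25): x=112083/9310 (≈12.0390) theta=10497/16625 (≈0.6314)
After 7 (propagate distance d=37): x=433659/12250 (≈35.4007) theta=10497/16625 (≈0.6314)
After 8 (curved mirror R=-87): x=433659/12250 (≈35.4007) theta=4877398/3374875 (≈1.4452)
After 9 (propagate distance d=43 (to screen)): x=658402337/6749750 (≈97.5447) theta=4877398/3374875 (≈1.4452)
Rounded to 4 decimal places: x = 97.5447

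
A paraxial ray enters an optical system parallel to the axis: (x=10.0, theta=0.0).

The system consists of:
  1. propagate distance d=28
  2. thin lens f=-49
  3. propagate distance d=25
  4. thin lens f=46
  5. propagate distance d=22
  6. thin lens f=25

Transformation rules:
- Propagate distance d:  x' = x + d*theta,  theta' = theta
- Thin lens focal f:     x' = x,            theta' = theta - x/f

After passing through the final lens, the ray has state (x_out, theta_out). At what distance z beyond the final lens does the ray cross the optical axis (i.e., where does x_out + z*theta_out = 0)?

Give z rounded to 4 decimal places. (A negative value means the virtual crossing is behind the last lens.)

Answer: 19.9828

Derivation:
Initial: x=10.0000 theta=0.0000
After 1 (propagate distance d=28): x=10.0000 theta=0.0000
After 2 (thin lens f=-49): x=10.0000 theta=10/49 (≈0.2041)
After 3 (propagate distance d=25): x=740/49 (≈15.1020) theta=10/49 (≈0.2041)
After 4 (thin lens f=46): x=740/49 (≈15.1020) theta=-20/161 (≈-0.1242)
After 5 (propagate distance d=22): x=13940/1127 (≈12.3691) theta=-20/161 (≈-0.1242)
After 6 (thin lens f=25): x=13940/1127 (≈12.3691) theta=-3488/5635 (≈-0.6190)
z_focus = -x_out/theta_out = -(13940/1127)/(-3488/5635) = 17425/872 ≈ 19.9828
Rounded to 4 decimal places: z = 19.9828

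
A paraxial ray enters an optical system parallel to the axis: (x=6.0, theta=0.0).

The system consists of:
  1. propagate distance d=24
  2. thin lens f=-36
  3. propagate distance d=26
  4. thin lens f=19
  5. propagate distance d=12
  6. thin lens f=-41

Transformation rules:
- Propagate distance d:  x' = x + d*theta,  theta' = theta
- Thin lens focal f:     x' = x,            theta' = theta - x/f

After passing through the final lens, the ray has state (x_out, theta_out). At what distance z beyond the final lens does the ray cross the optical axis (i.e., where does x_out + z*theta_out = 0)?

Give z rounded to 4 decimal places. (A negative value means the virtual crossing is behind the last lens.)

Answer: 24.6521

Derivation:
Initial: x=6.0000 theta=0.0000
After 1 (propagate distance d=24): x=6.0000 theta=0.0000
After 2 (thin lens f=-36): x=6.0000 theta=1/6 (≈0.1667)
After 3 (propagate distance d=26): x=31/3 (≈10.3333) theta=1/6 (≈0.1667)
After 4 (thin lens f=19): x=31/3 (≈10.3333) theta=-43/114 (≈-0.3772)
After 5 (propagate distance d=12): x=331/57 (≈5.8070) theta=-43/114 (≈-0.3772)
After 6 (thin lens f=-41): x=331/57 (≈5.8070) theta=-367/1558 (≈-0.2356)
z_focus = -x_out/theta_out = -(331/57)/(-367/1558) = 27142/1101 ≈ 24.6521
Rounded to 4 decimal places: z = 24.6521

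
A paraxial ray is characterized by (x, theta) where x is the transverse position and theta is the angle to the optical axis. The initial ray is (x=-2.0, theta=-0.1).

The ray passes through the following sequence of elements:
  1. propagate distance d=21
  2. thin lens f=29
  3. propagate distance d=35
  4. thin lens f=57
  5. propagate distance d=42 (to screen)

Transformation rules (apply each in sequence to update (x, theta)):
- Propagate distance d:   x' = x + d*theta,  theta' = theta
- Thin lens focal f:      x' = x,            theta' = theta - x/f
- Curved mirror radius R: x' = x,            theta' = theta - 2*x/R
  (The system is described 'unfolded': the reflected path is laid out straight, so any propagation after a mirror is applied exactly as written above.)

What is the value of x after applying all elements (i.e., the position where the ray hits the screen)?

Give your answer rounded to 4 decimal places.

Answer: 1.0401

Derivation:
Initial: x=-2.0000 theta=-0.1000
After 1 (propagate distance d=21): x=-4.1000 theta=-0.1000
After 2 (thin lens f=29): x=-4.1000 theta=6/145 (≈0.0414)
After 3 (propagate distance d=35): x=-769/290 (≈-2.6517) theta=6/145 (≈0.0414)
After 4 (thin lens f=57): x=-769/290 (≈-2.6517) theta=1453/16530 (≈0.0879)
After 5 (propagate distance d=42 (to screen)): x=5731/5510 (≈1.0401) theta=1453/16530 (≈0.0879)
Rounded to 4 decimal places: x = 1.0401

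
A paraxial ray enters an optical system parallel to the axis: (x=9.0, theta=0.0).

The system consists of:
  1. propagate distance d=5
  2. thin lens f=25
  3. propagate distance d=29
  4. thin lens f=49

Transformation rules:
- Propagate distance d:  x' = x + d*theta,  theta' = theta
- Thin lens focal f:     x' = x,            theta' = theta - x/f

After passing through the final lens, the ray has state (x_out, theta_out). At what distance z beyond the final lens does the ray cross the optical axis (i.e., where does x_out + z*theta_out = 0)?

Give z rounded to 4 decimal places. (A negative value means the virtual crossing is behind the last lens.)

Answer: -4.3556

Derivation:
Initial: x=9.0000 theta=0.0000
After 1 (propagate distance d=5): x=9.0000 theta=0.0000
After 2 (thin lens f=25): x=9.0000 theta=-0.3600
After 3 (propagate distance d=29): x=-1.4400 theta=-0.3600
After 4 (thin lens f=49): x=-1.4400 theta=-81/245 (≈-0.3306)
z_focus = -x_out/theta_out = -(-1.4400)/(-81/245) = -196/45 ≈ -4.3556
Rounded to 4 decimal places: z = -4.3556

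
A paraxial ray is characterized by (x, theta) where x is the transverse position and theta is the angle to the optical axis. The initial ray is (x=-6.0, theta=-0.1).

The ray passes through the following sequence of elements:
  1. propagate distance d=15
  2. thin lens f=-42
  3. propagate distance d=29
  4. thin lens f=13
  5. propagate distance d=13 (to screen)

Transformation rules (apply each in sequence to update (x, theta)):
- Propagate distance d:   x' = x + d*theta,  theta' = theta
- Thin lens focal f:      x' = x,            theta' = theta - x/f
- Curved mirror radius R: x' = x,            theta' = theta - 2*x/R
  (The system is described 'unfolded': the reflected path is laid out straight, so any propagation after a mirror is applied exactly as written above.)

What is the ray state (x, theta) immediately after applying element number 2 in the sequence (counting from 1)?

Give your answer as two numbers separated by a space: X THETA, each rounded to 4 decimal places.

Initial: x=-6.0000 theta=-0.1000
After 1 (propagate distance d=15): x=-7.5000 theta=-0.1000
After 2 (thin lens f=-42): x=-7.5000 theta=-39/140 (≈-0.2786)
Rounded to 4 decimal places: x = -7.5000, theta = -0.2786

Answer: -7.5000 -0.2786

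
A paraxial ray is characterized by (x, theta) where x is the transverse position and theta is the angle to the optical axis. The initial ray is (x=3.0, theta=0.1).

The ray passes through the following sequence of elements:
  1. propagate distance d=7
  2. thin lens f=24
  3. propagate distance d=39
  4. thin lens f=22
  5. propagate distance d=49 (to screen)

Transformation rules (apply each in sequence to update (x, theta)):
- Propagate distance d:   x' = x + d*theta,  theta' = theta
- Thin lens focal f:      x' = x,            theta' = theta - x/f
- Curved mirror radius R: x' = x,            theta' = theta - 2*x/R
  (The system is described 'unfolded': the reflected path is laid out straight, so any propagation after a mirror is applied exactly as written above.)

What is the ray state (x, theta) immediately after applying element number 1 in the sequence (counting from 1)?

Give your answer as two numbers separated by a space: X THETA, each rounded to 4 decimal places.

Initial: x=3.0000 theta=0.1000
After 1 (propagate distance d=7): x=3.7000 theta=0.1000
Rounded to 4 decimal places: x = 3.7000, theta = 0.1000

Answer: 3.7000 0.1000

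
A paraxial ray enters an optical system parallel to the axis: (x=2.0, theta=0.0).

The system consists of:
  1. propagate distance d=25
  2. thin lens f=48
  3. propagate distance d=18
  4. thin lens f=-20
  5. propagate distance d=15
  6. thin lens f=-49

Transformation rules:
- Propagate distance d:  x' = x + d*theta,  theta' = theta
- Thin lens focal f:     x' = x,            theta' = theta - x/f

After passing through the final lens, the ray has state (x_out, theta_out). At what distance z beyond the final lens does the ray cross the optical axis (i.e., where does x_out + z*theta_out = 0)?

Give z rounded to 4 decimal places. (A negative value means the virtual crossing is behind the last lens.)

Answer: -29.6371

Derivation:
Initial: x=2.0000 theta=0.0000
After 1 (propagate distance d=25): x=2.0000 theta=0.0000
After 2 (thin lens f=48): x=2.0000 theta=-1/24 (≈-0.0417)
After 3 (propagate distance d=18): x=1.2500 theta=-1/24 (≈-0.0417)
After 4 (thin lens f=-20): x=1.2500 theta=1/48 (≈0.0208)
After 5 (propagate distance d=15): x=1.5625 theta=1/48 (≈0.0208)
After 6 (thin lens f=-49): x=1.5625 theta=31/588 (≈0.0527)
z_focus = -x_out/theta_out = -(1.5625)/(31/588) = -3675/124 ≈ -29.6371
Rounded to 4 decimal places: z = -29.6371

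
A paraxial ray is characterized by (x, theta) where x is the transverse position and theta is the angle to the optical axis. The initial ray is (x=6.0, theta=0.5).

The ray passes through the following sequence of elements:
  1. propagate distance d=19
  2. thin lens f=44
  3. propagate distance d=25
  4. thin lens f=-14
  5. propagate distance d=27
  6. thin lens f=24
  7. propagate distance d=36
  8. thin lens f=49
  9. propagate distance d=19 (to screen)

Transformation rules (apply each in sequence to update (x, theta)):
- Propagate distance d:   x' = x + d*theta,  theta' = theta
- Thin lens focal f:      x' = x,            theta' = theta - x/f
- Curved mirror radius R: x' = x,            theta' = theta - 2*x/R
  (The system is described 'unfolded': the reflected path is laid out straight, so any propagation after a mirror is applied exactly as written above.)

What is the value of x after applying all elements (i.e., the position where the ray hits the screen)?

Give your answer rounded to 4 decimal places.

Initial: x=6.0000 theta=0.5000
After 1 (propagate distance d=19): x=15.5000 theta=0.5000
After 2 (thin lens f=44): x=15.5000 theta=13/88 (≈0.1477)
After 3 (propagate distance d=25): x=1689/88 (≈19.1932) theta=13/88 (≈0.1477)
After 4 (thin lens f=-14): x=1689/88 (≈19.1932) theta=1871/1232 (≈1.5187)
After 5 (propagate distance d=27): x=74163/1232 (≈60.1972) theta=1871/1232 (≈1.5187)
After 6 (thin lens f=24): x=74163/1232 (≈60.1972) theta=-9753/9856 (≈-0.9895)
After 7 (propagate distance d=36): x=60549/2464 (≈24.5735) theta=-9753/9856 (≈-0.9895)
After 8 (thin lens f=49): x=60549/2464 (≈24.5735) theta=-65463/43904 (≈-1.4910)
After 9 (propagate distance d=19 (to screen)): x=-1814163/482944 (≈-3.7565) theta=-65463/43904 (≈-1.4910)
Rounded to 4 decimal places: x = -3.7565

Answer: -3.7565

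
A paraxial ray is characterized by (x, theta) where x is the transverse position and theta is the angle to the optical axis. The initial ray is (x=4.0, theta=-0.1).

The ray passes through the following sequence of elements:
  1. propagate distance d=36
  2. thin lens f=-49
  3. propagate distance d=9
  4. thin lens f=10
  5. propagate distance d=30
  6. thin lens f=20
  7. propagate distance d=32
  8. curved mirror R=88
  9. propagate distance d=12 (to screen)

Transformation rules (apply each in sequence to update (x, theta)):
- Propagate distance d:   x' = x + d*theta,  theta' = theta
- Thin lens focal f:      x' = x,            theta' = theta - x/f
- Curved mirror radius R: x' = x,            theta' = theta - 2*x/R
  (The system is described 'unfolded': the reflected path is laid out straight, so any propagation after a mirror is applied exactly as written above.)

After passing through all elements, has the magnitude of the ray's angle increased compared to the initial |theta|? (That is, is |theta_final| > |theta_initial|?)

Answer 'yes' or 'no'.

Answer: no

Derivation:
Initial: x=4.0000 theta=-0.1000
After 1 (propagate distance d=36): x=0.4000 theta=-0.1000
After 2 (thin lens f=-49): x=0.4000 theta=-9/98 (≈-0.0918)
After 3 (propagate distance d=9): x=-209/490 (≈-0.4265) theta=-9/98 (≈-0.0918)
After 4 (thin lens f=10): x=-209/490 (≈-0.4265) theta=-241/4900 (≈-0.0492)
After 5 (propagate distance d=30): x=-466/245 (≈-1.9020) theta=-241/4900 (≈-0.0492)
After 6 (thin lens f=20): x=-466/245 (≈-1.9020) theta=9/196 (≈0.0459)
After 7 (propagate distance d=32): x=-106/245 (≈-0.4327) theta=9/196 (≈0.0459)
After 8 (curved mirror R=88): x=-106/245 (≈-0.4327) theta=601/10780 (≈0.0558)
After 9 (propagate distance d=12 (to screen)): x=13/55 (≈0.2364) theta=601/10780 (≈0.0558)
|theta_initial|=0.1000 |theta_final|=601/10780 (≈0.0558) -> not increased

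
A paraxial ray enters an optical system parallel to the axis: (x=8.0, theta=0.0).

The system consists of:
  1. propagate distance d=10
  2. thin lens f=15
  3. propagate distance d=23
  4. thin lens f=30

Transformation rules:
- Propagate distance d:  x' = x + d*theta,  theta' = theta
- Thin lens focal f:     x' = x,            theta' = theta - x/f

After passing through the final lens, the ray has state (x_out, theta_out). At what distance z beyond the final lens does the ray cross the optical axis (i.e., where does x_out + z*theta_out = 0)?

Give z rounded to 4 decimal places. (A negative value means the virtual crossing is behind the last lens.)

Answer: -10.9091

Derivation:
Initial: x=8.0000 theta=0.0000
After 1 (propagate distance d=10): x=8.0000 theta=0.0000
After 2 (thin lens f=15): x=8.0000 theta=-8/15 (≈-0.5333)
After 3 (propagate distance d=23): x=-64/15 (≈-4.2667) theta=-8/15 (≈-0.5333)
After 4 (thin lens f=30): x=-64/15 (≈-4.2667) theta=-88/225 (≈-0.3911)
z_focus = -x_out/theta_out = -(-64/15)/(-88/225) = -120/11 ≈ -10.9091
Rounded to 4 decimal places: z = -10.9091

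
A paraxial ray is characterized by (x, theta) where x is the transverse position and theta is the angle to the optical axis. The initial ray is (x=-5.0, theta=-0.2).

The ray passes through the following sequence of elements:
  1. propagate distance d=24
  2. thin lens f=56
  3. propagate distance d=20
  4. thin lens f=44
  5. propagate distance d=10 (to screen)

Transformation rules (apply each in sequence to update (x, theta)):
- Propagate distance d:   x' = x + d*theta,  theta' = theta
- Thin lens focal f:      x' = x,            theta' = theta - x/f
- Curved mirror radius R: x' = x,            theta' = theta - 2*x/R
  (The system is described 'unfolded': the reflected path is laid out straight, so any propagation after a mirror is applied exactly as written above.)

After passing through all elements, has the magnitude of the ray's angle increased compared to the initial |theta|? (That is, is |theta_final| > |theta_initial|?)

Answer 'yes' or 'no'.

Answer: yes

Derivation:
Initial: x=-5.0000 theta=-0.2000
After 1 (propagate distance d=24): x=-9.8000 theta=-0.2000
After 2 (thin lens f=56): x=-9.8000 theta=-0.0250
After 3 (propagate distance d=20): x=-10.3000 theta=-0.0250
After 4 (thin lens f=44): x=-10.3000 theta=23/110 (≈0.2091)
After 5 (propagate distance d=10 (to screen)): x=-903/110 (≈-8.2091) theta=23/110 (≈0.2091)
|theta_initial|=0.2000 |theta_final|=23/110 (≈0.2091) -> increased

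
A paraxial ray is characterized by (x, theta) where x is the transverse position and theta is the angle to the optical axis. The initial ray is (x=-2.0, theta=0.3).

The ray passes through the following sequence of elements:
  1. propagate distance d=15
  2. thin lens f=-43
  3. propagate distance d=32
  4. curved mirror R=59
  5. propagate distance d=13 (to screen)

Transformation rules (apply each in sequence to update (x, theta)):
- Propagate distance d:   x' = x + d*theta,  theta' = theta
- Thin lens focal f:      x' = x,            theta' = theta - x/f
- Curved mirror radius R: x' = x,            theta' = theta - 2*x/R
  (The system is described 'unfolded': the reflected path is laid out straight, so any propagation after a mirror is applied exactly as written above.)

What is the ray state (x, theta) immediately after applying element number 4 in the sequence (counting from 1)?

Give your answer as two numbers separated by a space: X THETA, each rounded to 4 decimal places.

Answer: 13.9605 -0.1151

Derivation:
Initial: x=-2.0000 theta=0.3000
After 1 (propagate distance d=15): x=2.5000 theta=0.3000
After 2 (thin lens f=-43): x=2.5000 theta=77/215 (≈0.3581)
After 3 (propagate distance d=32): x=6003/430 (≈13.9605) theta=77/215 (≈0.3581)
After 4 (curved mirror R=59): x=6003/430 (≈13.9605) theta=-292/2537 (≈-0.1151)
Rounded to 4 decimal places: x = 13.9605, theta = -0.1151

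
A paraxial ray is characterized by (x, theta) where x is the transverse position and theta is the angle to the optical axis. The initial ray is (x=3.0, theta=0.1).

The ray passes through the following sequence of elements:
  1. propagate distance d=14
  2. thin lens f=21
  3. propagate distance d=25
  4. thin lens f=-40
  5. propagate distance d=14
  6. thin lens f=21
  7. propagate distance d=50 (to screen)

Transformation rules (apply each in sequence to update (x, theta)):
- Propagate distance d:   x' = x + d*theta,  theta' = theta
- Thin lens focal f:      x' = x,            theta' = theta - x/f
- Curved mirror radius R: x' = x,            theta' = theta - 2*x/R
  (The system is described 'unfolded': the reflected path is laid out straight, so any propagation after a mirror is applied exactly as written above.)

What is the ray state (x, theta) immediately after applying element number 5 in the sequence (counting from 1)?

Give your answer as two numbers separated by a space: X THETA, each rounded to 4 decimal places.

Answer: 0.7102 -0.0680

Derivation:
Initial: x=3.0000 theta=0.1000
After 1 (propagate distance d=14): x=4.4000 theta=0.1000
After 2 (thin lens f=21): x=4.4000 theta=-23/210 (≈-0.1095)
After 3 (propagate distance d=25): x=349/210 (≈1.6619) theta=-23/210 (≈-0.1095)
After 4 (thin lens f=-40): x=349/210 (≈1.6619) theta=-571/8400 (≈-0.0680)
After 5 (propagate distance d=14): x=2983/4200 (≈0.7102) theta=-571/8400 (≈-0.0680)
Rounded to 4 decimal places: x = 0.7102, theta = -0.0680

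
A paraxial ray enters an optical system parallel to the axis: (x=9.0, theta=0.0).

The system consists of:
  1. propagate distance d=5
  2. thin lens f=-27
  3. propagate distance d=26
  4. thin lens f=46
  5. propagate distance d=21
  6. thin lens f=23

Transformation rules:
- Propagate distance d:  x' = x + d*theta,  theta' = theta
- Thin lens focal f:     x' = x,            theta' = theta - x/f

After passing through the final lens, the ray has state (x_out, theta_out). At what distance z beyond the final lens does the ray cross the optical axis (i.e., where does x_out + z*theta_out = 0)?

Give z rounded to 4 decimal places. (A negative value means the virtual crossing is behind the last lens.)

Initial: x=9.0000 theta=0.0000
After 1 (propagate distance d=5): x=9.0000 theta=0.0000
After 2 (thin lens f=-27): x=9.0000 theta=1/3 (≈0.3333)
After 3 (propagate distance d=26): x=53/3 (≈17.6667) theta=1/3 (≈0.3333)
After 4 (thin lens f=46): x=53/3 (≈17.6667) theta=-7/138 (≈-0.0507)
After 5 (propagate distance d=21): x=2291/138 (≈16.6014) theta=-7/138 (≈-0.0507)
After 6 (thin lens f=23): x=2291/138 (≈16.6014) theta=-1226/1587 (≈-0.7725)
z_focus = -x_out/theta_out = -(2291/138)/(-1226/1587) = 52693/2452 ≈ 21.4898
Rounded to 4 decimal places: z = 21.4898

Answer: 21.4898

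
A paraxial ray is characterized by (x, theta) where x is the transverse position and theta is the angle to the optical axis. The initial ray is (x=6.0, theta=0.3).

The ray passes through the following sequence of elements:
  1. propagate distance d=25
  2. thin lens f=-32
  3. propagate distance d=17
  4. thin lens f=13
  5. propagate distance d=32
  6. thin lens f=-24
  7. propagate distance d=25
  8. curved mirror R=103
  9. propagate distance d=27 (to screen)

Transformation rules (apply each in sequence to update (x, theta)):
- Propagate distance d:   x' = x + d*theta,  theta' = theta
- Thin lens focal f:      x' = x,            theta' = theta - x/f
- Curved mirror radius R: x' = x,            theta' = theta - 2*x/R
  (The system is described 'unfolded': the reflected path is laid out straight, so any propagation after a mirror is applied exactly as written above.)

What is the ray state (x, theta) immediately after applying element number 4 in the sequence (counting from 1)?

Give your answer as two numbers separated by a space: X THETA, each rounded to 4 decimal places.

Answer: 25.7719 -1.2606

Derivation:
Initial: x=6.0000 theta=0.3000
After 1 (propagate distance d=25): x=13.5000 theta=0.3000
After 2 (thin lens f=-32): x=13.5000 theta=231/320 (≈0.7219)
After 3 (propagate distance d=17): x=8247/320 (≈25.7719) theta=231/320 (≈0.7219)
After 4 (thin lens f=13): x=8247/320 (≈25.7719) theta=-1311/1040 (≈-1.2606)
Rounded to 4 decimal places: x = 25.7719, theta = -1.2606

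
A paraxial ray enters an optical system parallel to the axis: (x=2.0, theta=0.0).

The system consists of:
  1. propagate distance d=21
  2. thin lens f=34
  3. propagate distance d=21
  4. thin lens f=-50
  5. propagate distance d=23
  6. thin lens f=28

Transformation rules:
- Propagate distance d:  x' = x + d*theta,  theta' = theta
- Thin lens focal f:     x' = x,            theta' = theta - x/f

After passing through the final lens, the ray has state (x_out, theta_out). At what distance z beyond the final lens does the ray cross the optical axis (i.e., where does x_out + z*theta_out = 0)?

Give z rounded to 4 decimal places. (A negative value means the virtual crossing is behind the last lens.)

Answer: -6.7401

Derivation:
Initial: x=2.0000 theta=0.0000
After 1 (propagate distance d=21): x=2.0000 theta=0.0000
After 2 (thin lens f=34): x=2.0000 theta=-1/17 (≈-0.0588)
After 3 (propagate distance d=21): x=13/17 (≈0.7647) theta=-1/17 (≈-0.0588)
After 4 (thin lens f=-50): x=13/17 (≈0.7647) theta=-37/850 (≈-0.0435)
After 5 (propagate distance d=23): x=-201/850 (≈-0.2365) theta=-37/850 (≈-0.0435)
After 6 (thin lens f=28): x=-201/850 (≈-0.2365) theta=-167/4760 (≈-0.0351)
z_focus = -x_out/theta_out = -(-201/850)/(-167/4760) = -5628/835 ≈ -6.7401
Rounded to 4 decimal places: z = -6.7401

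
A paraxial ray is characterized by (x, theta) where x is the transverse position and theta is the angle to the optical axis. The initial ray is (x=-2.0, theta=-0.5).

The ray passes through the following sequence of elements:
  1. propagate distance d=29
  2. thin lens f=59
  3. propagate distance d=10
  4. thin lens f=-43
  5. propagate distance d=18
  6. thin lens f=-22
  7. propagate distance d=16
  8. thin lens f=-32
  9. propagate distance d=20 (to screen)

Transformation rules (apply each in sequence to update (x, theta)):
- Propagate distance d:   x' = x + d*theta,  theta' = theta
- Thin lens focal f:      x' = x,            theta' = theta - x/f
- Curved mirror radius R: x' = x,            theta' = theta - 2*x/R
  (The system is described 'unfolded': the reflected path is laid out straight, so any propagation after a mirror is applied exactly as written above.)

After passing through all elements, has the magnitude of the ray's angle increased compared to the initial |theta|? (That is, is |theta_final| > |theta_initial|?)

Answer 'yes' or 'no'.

Initial: x=-2.0000 theta=-0.5000
After 1 (propagate distance d=29): x=-16.5000 theta=-0.5000
After 2 (thin lens f=59): x=-16.5000 theta=-13/59 (≈-0.2203)
After 3 (propagate distance d=10): x=-2207/118 (≈-18.7034) theta=-13/59 (≈-0.2203)
After 4 (thin lens f=-43): x=-2207/118 (≈-18.7034) theta=-3325/5074 (≈-0.6553)
After 5 (propagate distance d=18): x=-154751/5074 (≈-30.4988) theta=-3325/5074 (≈-0.6553)
After 6 (thin lens f=-22): x=-154751/5074 (≈-30.4988) theta=-227901/111628 (≈-2.0416)
After 7 (propagate distance d=16): x=-3525469/55814 (≈-63.1646) theta=-227901/111628 (≈-2.0416)
After 8 (thin lens f=-32): x=-3525469/55814 (≈-63.1646) theta=-7171885/1786048 (≈-4.0155)
After 9 (propagate distance d=20 (to screen)): x=-64063177/446512 (≈-143.4747) theta=-7171885/1786048 (≈-4.0155)
|theta_initial|=0.5000 |theta_final|=7171885/1786048 (≈4.0155) -> increased

Answer: yes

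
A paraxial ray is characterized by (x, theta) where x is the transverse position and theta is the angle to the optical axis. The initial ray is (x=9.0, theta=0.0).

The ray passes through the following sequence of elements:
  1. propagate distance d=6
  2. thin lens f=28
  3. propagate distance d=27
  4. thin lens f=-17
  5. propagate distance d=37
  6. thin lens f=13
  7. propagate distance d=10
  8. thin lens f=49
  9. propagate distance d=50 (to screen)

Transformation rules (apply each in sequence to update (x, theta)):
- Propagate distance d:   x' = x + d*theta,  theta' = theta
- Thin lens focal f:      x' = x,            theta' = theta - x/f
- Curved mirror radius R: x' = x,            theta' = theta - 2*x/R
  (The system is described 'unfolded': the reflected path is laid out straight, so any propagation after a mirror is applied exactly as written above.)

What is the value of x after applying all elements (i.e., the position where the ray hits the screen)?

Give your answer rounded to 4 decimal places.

Answer: 26.8017

Derivation:
Initial: x=9.0000 theta=0.0000
After 1 (propagate distance d=6): x=9.0000 theta=0.0000
After 2 (thin lens f=28): x=9.0000 theta=-9/28 (≈-0.3214)
After 3 (propagate distance d=27): x=9/28 (≈0.3214) theta=-9/28 (≈-0.3214)
After 4 (thin lens f=-17): x=9/28 (≈0.3214) theta=-36/119 (≈-0.3025)
After 5 (propagate distance d=37): x=-5175/476 (≈-10.8718) theta=-36/119 (≈-0.3025)
After 6 (thin lens f=13): x=-5175/476 (≈-10.8718) theta=3303/6188 (≈0.5338)
After 7 (propagate distance d=10): x=-34245/6188 (≈-5.5341) theta=3303/6188 (≈0.5338)
After 8 (thin lens f=49): x=-34245/6188 (≈-5.5341) theta=3771/5831 (≈0.6467)
After 9 (propagate distance d=50 (to screen)): x=478035/17836 (≈26.8017) theta=3771/5831 (≈0.6467)
Rounded to 4 decimal places: x = 26.8017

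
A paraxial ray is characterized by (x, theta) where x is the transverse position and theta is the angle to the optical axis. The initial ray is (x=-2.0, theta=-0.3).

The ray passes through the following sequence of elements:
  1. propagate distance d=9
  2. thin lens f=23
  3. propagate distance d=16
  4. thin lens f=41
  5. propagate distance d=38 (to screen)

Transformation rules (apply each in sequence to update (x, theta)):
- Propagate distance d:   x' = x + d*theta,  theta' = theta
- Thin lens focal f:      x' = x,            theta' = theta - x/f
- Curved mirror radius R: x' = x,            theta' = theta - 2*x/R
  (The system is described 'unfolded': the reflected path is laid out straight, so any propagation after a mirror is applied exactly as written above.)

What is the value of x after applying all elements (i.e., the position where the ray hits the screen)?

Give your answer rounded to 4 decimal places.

Initial: x=-2.0000 theta=-0.3000
After 1 (propagate distance d=9): x=-4.7000 theta=-0.3000
After 2 (thin lens f=23): x=-4.7000 theta=-11/115 (≈-0.0957)
After 3 (propagate distance d=16): x=-1433/230 (≈-6.2304) theta=-11/115 (≈-0.0957)
After 4 (thin lens f=41): x=-1433/230 (≈-6.2304) theta=531/9430 (≈0.0563)
After 5 (propagate distance d=38 (to screen)): x=-7715/1886 (≈-4.0907) theta=531/9430 (≈0.0563)
Rounded to 4 decimal places: x = -4.0907

Answer: -4.0907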